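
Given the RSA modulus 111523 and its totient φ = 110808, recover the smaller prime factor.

229

φ(n) = (p−1)(q−1) = n − (p+q) + 1, so p + q = 111523 − 110808 + 1 = 716.
p and q are the roots of t² − 716t + 111523 = 0.
Discriminant: 716² − 4·111523 = 512656 − 446092 = 66564; √66564 = 258.
q = (716 − 258)/2 = 229, p = (716 + 258)/2 = 487.
Check: 229 · 487 = 111523.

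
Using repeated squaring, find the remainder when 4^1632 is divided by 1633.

4^1 ≡ 4 (mod 1633)
4^2 ≡ 4^2 = 16 ≡ 16 (mod 1633)
4^4 ≡ 16^2 = 256 ≡ 256 (mod 1633)
4^8 ≡ 256^2 = 65536 ≡ 216 (mod 1633)
4^16 ≡ 216^2 = 46656 ≡ 932 (mod 1633)
4^32 ≡ 932^2 = 868624 ≡ 1501 (mod 1633)
4^64 ≡ 1501^2 = 2253001 ≡ 1094 (mod 1633)
4^128 ≡ 1094^2 = 1196836 ≡ 1480 (mod 1633)
4^256 ≡ 1480^2 = 2190400 ≡ 547 (mod 1633)
4^512 ≡ 547^2 = 299209 ≡ 370 (mod 1633)
4^1024 ≡ 370^2 = 136900 ≡ 1361 (mod 1633)
1632 = 1024 + 512 + 64 + 32 in binary powers of 2.
So 4^1632 ≡ 1361 · 370 · 1094 · 1501 ≡ 1222 (mod 1633).
Since 1222 ≠ 1, base 4 is a Fermat witness: 1633 is composite.

1222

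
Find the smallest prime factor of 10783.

10783 is odd.
Digit sum 19, not divisible by 3.
Ends in 3: not divisible by 5.
7: 10783 = 7·1540 + 3
11: 10783 = 11·980 + 3
13: 10783 = 13·829 + 6
17: 10783 = 17·634 + 5
19: 10783 = 19·567 + 10
23: 10783 = 23·468 + 19
29: 10783 = 29·371 + 24
31: 10783 = 31·347 + 26
37: 10783 = 37·291 + 16
41: 10783 = 41·263

41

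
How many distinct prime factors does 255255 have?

255255 = 3 · 85085
85085 = 5 · 17017
17017 = 7 · 2431
2431 = 11 · 221
221 = 13 · 17
255255 = 3 · 5 · 7 · 11 · 13 · 17, which has 6 distinct prime factors.

6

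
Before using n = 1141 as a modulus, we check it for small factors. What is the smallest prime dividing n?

1141 is odd.
Digit sum 7, not divisible by 3.
Ends in 1: not divisible by 5.
7: 1141 = 7·163

7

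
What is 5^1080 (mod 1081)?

968

5^1 ≡ 5 (mod 1081)
5^2 ≡ 5^2 = 25 ≡ 25 (mod 1081)
5^4 ≡ 25^2 = 625 ≡ 625 (mod 1081)
5^8 ≡ 625^2 = 390625 ≡ 384 (mod 1081)
5^16 ≡ 384^2 = 147456 ≡ 440 (mod 1081)
5^32 ≡ 440^2 = 193600 ≡ 101 (mod 1081)
5^64 ≡ 101^2 = 10201 ≡ 472 (mod 1081)
5^128 ≡ 472^2 = 222784 ≡ 98 (mod 1081)
5^256 ≡ 98^2 = 9604 ≡ 956 (mod 1081)
5^512 ≡ 956^2 = 913936 ≡ 491 (mod 1081)
5^1024 ≡ 491^2 = 241081 ≡ 18 (mod 1081)
1080 = 1024 + 32 + 16 + 8 in binary powers of 2.
So 5^1080 ≡ 18 · 101 · 440 · 384 ≡ 968 (mod 1081).
Since 968 ≠ 1, base 5 is a Fermat witness: 1081 is composite.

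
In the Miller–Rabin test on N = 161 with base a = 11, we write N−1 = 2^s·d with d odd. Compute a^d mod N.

51

161 − 1 = 160 = 2^5 · 5, so d = 5.
11^1 ≡ 11 (mod 161)
11^2 ≡ 11^2 = 121 ≡ 121 (mod 161)
11^4 ≡ 121^2 = 14641 ≡ 151 (mod 161)
5 = 4 + 1 in binary powers of 2.
So 11^5 ≡ 151 · 11 ≡ 51 (mod 161).
Squaring chain: 51 → 25 → 142 → 39 → 72; never reaches −1, so base 11 is a Miller–Rabin witness that 161 is composite.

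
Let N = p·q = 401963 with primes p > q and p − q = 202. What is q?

Since p = q + 202, we have 401963 = q(q + 202), so q² + 202q − 401963 = 0.
Discriminant: 202² + 4·401963 = 40804 + 1607852 = 1648656; √1648656 = 1284.
q = (−202 + 1284)/2 = 541, and p = q + 202 = 743.
Check: 541 · 743 = 401963.

541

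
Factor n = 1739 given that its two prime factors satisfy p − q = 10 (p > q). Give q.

37

Since p = q + 10, we have 1739 = q(q + 10), so q² + 10q − 1739 = 0.
Discriminant: 10² + 4·1739 = 100 + 6956 = 7056; √7056 = 84.
q = (−10 + 84)/2 = 37, and p = q + 10 = 47.
Check: 37 · 47 = 1739.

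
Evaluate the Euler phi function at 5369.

Factor: 5369 = 7 · 13 · 59.
φ(5369) = (7−1) · (13−1) · (59−1) = 6 · 12 · 58 = 4176.

4176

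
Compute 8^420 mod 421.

8^1 ≡ 8 (mod 421)
8^2 ≡ 8^2 = 64 ≡ 64 (mod 421)
8^4 ≡ 64^2 = 4096 ≡ 307 (mod 421)
8^8 ≡ 307^2 = 94249 ≡ 366 (mod 421)
8^16 ≡ 366^2 = 133956 ≡ 78 (mod 421)
8^32 ≡ 78^2 = 6084 ≡ 190 (mod 421)
8^64 ≡ 190^2 = 36100 ≡ 315 (mod 421)
8^128 ≡ 315^2 = 99225 ≡ 290 (mod 421)
8^256 ≡ 290^2 = 84100 ≡ 321 (mod 421)
420 = 256 + 128 + 32 + 4 in binary powers of 2.
So 8^420 ≡ 321 · 290 · 190 · 307 ≡ 1 (mod 421).
Since the result is 1, base 8 gives no evidence that 421 is composite.

1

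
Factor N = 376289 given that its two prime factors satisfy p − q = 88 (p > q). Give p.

659

Since p = q + 88, we have 376289 = q(q + 88), so q² + 88q − 376289 = 0.
Discriminant: 88² + 4·376289 = 7744 + 1505156 = 1512900; √1512900 = 1230.
q = (−88 + 1230)/2 = 571, and p = q + 88 = 659.
Check: 571 · 659 = 376289.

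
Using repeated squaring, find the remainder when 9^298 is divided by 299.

9

9^1 ≡ 9 (mod 299)
9^2 ≡ 9^2 = 81 ≡ 81 (mod 299)
9^4 ≡ 81^2 = 6561 ≡ 282 (mod 299)
9^8 ≡ 282^2 = 79524 ≡ 289 (mod 299)
9^16 ≡ 289^2 = 83521 ≡ 100 (mod 299)
9^32 ≡ 100^2 = 10000 ≡ 133 (mod 299)
9^64 ≡ 133^2 = 17689 ≡ 48 (mod 299)
9^128 ≡ 48^2 = 2304 ≡ 211 (mod 299)
9^256 ≡ 211^2 = 44521 ≡ 269 (mod 299)
298 = 256 + 32 + 8 + 2 in binary powers of 2.
So 9^298 ≡ 269 · 133 · 289 · 81 ≡ 9 (mod 299).
Since 9 ≠ 1, base 9 is a Fermat witness: 299 is composite.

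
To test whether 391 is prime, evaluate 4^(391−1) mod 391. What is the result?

4^1 ≡ 4 (mod 391)
4^2 ≡ 4^2 = 16 ≡ 16 (mod 391)
4^4 ≡ 16^2 = 256 ≡ 256 (mod 391)
4^8 ≡ 256^2 = 65536 ≡ 239 (mod 391)
4^16 ≡ 239^2 = 57121 ≡ 35 (mod 391)
4^32 ≡ 35^2 = 1225 ≡ 52 (mod 391)
4^64 ≡ 52^2 = 2704 ≡ 358 (mod 391)
4^128 ≡ 358^2 = 128164 ≡ 307 (mod 391)
4^256 ≡ 307^2 = 94249 ≡ 18 (mod 391)
390 = 256 + 128 + 4 + 2 in binary powers of 2.
So 4^390 ≡ 18 · 307 · 256 · 16 ≡ 288 (mod 391).
Since 288 ≠ 1, base 4 is a Fermat witness: 391 is composite.

288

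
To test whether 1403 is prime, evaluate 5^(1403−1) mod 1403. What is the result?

992

5^1 ≡ 5 (mod 1403)
5^2 ≡ 5^2 = 25 ≡ 25 (mod 1403)
5^4 ≡ 25^2 = 625 ≡ 625 (mod 1403)
5^8 ≡ 625^2 = 390625 ≡ 591 (mod 1403)
5^16 ≡ 591^2 = 349281 ≡ 1337 (mod 1403)
5^32 ≡ 1337^2 = 1787569 ≡ 147 (mod 1403)
5^64 ≡ 147^2 = 21609 ≡ 564 (mod 1403)
5^128 ≡ 564^2 = 318096 ≡ 1018 (mod 1403)
5^256 ≡ 1018^2 = 1036324 ≡ 910 (mod 1403)
5^512 ≡ 910^2 = 828100 ≡ 330 (mod 1403)
5^1024 ≡ 330^2 = 108900 ≡ 869 (mod 1403)
1402 = 1024 + 256 + 64 + 32 + 16 + 8 + 2 in binary powers of 2.
So 5^1402 ≡ 869 · 910 · 564 · 147 · 1337 · 591 · 25 ≡ 992 (mod 1403).
Since 992 ≠ 1, base 5 is a Fermat witness: 1403 is composite.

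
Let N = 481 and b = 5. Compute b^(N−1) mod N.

417

5^1 ≡ 5 (mod 481)
5^2 ≡ 5^2 = 25 ≡ 25 (mod 481)
5^4 ≡ 25^2 = 625 ≡ 144 (mod 481)
5^8 ≡ 144^2 = 20736 ≡ 53 (mod 481)
5^16 ≡ 53^2 = 2809 ≡ 404 (mod 481)
5^32 ≡ 404^2 = 163216 ≡ 157 (mod 481)
5^64 ≡ 157^2 = 24649 ≡ 118 (mod 481)
5^128 ≡ 118^2 = 13924 ≡ 456 (mod 481)
5^256 ≡ 456^2 = 207936 ≡ 144 (mod 481)
480 = 256 + 128 + 64 + 32 in binary powers of 2.
So 5^480 ≡ 144 · 456 · 118 · 157 ≡ 417 (mod 481).
Since 417 ≠ 1, base 5 is a Fermat witness: 481 is composite.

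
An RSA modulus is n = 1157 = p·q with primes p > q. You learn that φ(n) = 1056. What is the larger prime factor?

89

φ(n) = (p−1)(q−1) = n − (p+q) + 1, so p + q = 1157 − 1056 + 1 = 102.
p and q are the roots of t² − 102t + 1157 = 0.
Discriminant: 102² − 4·1157 = 10404 − 4628 = 5776; √5776 = 76.
q = (102 − 76)/2 = 13, p = (102 + 76)/2 = 89.
Check: 13 · 89 = 1157.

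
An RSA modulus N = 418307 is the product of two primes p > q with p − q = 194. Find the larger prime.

Since p = q + 194, we have 418307 = q(q + 194), so q² + 194q − 418307 = 0.
Discriminant: 194² + 4·418307 = 37636 + 1673228 = 1710864; √1710864 = 1308.
q = (−194 + 1308)/2 = 557, and p = q + 194 = 751.
Check: 557 · 751 = 418307.

751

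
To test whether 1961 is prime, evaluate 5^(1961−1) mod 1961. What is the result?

367

5^1 ≡ 5 (mod 1961)
5^2 ≡ 5^2 = 25 ≡ 25 (mod 1961)
5^4 ≡ 25^2 = 625 ≡ 625 (mod 1961)
5^8 ≡ 625^2 = 390625 ≡ 386 (mod 1961)
5^16 ≡ 386^2 = 148996 ≡ 1921 (mod 1961)
5^32 ≡ 1921^2 = 3690241 ≡ 1600 (mod 1961)
5^64 ≡ 1600^2 = 2560000 ≡ 895 (mod 1961)
5^128 ≡ 895^2 = 801025 ≡ 937 (mod 1961)
5^256 ≡ 937^2 = 877969 ≡ 1402 (mod 1961)
5^512 ≡ 1402^2 = 1965604 ≡ 682 (mod 1961)
5^1024 ≡ 682^2 = 465124 ≡ 367 (mod 1961)
1960 = 1024 + 512 + 256 + 128 + 32 + 8 in binary powers of 2.
So 5^1960 ≡ 367 · 682 · 1402 · 937 · 1600 · 386 ≡ 367 (mod 1961).
Since 367 ≠ 1, base 5 is a Fermat witness: 1961 is composite.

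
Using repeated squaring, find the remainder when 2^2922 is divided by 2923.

2617

2^1 ≡ 2 (mod 2923)
2^2 ≡ 2^2 = 4 ≡ 4 (mod 2923)
2^4 ≡ 4^2 = 16 ≡ 16 (mod 2923)
2^8 ≡ 16^2 = 256 ≡ 256 (mod 2923)
2^16 ≡ 256^2 = 65536 ≡ 1230 (mod 2923)
2^32 ≡ 1230^2 = 1512900 ≡ 1709 (mod 2923)
2^64 ≡ 1709^2 = 2920681 ≡ 604 (mod 2923)
2^128 ≡ 604^2 = 364816 ≡ 2364 (mod 2923)
2^256 ≡ 2364^2 = 5588496 ≡ 2643 (mod 2923)
2^512 ≡ 2643^2 = 6985449 ≡ 2402 (mod 2923)
2^1024 ≡ 2402^2 = 5769604 ≡ 2525 (mod 2923)
2^2048 ≡ 2525^2 = 6375625 ≡ 562 (mod 2923)
2922 = 2048 + 512 + 256 + 64 + 32 + 8 + 2 in binary powers of 2.
So 2^2922 ≡ 562 · 2402 · 2643 · 604 · 1709 · 256 · 4 ≡ 2617 (mod 2923).
Since 2617 ≠ 1, base 2 is a Fermat witness: 2923 is composite.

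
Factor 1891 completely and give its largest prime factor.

1891 = 31 · 61
61 is prime.
So 1891 = 31 · 61; the largest prime factor is 61.

61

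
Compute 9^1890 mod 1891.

9^1 ≡ 9 (mod 1891)
9^2 ≡ 9^2 = 81 ≡ 81 (mod 1891)
9^4 ≡ 81^2 = 6561 ≡ 888 (mod 1891)
9^8 ≡ 888^2 = 788544 ≡ 1888 (mod 1891)
9^16 ≡ 1888^2 = 3564544 ≡ 9 (mod 1891)
9^32 ≡ 9^2 = 81 ≡ 81 (mod 1891)
9^64 ≡ 81^2 = 6561 ≡ 888 (mod 1891)
9^128 ≡ 888^2 = 788544 ≡ 1888 (mod 1891)
9^256 ≡ 1888^2 = 3564544 ≡ 9 (mod 1891)
9^512 ≡ 9^2 = 81 ≡ 81 (mod 1891)
9^1024 ≡ 81^2 = 6561 ≡ 888 (mod 1891)
1890 = 1024 + 512 + 256 + 64 + 32 + 2 in binary powers of 2.
So 9^1890 ≡ 888 · 81 · 9 · 888 · 81 · 81 ≡ 1 (mod 1891).
Since the result is 1, base 9 gives no evidence that 1891 is composite.

1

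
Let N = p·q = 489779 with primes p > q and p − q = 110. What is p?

Since p = q + 110, we have 489779 = q(q + 110), so q² + 110q − 489779 = 0.
Discriminant: 110² + 4·489779 = 12100 + 1959116 = 1971216; √1971216 = 1404.
q = (−110 + 1404)/2 = 647, and p = q + 110 = 757.
Check: 647 · 757 = 489779.

757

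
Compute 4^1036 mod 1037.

4^1 ≡ 4 (mod 1037)
4^2 ≡ 4^2 = 16 ≡ 16 (mod 1037)
4^4 ≡ 16^2 = 256 ≡ 256 (mod 1037)
4^8 ≡ 256^2 = 65536 ≡ 205 (mod 1037)
4^16 ≡ 205^2 = 42025 ≡ 545 (mod 1037)
4^32 ≡ 545^2 = 297025 ≡ 443 (mod 1037)
4^64 ≡ 443^2 = 196249 ≡ 256 (mod 1037)
4^128 ≡ 256^2 = 65536 ≡ 205 (mod 1037)
4^256 ≡ 205^2 = 42025 ≡ 545 (mod 1037)
4^512 ≡ 545^2 = 297025 ≡ 443 (mod 1037)
4^1024 ≡ 443^2 = 196249 ≡ 256 (mod 1037)
1036 = 1024 + 8 + 4 in binary powers of 2.
So 4^1036 ≡ 256 · 205 · 256 ≡ 545 (mod 1037).
Since 545 ≠ 1, base 4 is a Fermat witness: 1037 is composite.

545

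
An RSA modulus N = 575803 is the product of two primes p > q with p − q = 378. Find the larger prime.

971

Since p = q + 378, we have 575803 = q(q + 378), so q² + 378q − 575803 = 0.
Discriminant: 378² + 4·575803 = 142884 + 2303212 = 2446096; √2446096 = 1564.
q = (−378 + 1564)/2 = 593, and p = q + 378 = 971.
Check: 593 · 971 = 575803.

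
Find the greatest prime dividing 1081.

47

1081 = 23 · 47
47 is prime.
So 1081 = 23 · 47; the largest prime factor is 47.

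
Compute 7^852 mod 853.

1

7^1 ≡ 7 (mod 853)
7^2 ≡ 7^2 = 49 ≡ 49 (mod 853)
7^4 ≡ 49^2 = 2401 ≡ 695 (mod 853)
7^8 ≡ 695^2 = 483025 ≡ 227 (mod 853)
7^16 ≡ 227^2 = 51529 ≡ 349 (mod 853)
7^32 ≡ 349^2 = 121801 ≡ 675 (mod 853)
7^64 ≡ 675^2 = 455625 ≡ 123 (mod 853)
7^128 ≡ 123^2 = 15129 ≡ 628 (mod 853)
7^256 ≡ 628^2 = 394384 ≡ 298 (mod 853)
7^512 ≡ 298^2 = 88804 ≡ 92 (mod 853)
852 = 512 + 256 + 64 + 16 + 4 in binary powers of 2.
So 7^852 ≡ 92 · 298 · 123 · 349 · 695 ≡ 1 (mod 853).
Since the result is 1, base 7 gives no evidence that 853 is composite.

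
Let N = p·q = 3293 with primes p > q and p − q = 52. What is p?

Since p = q + 52, we have 3293 = q(q + 52), so q² + 52q − 3293 = 0.
Discriminant: 52² + 4·3293 = 2704 + 13172 = 15876; √15876 = 126.
q = (−52 + 126)/2 = 37, and p = q + 52 = 89.
Check: 37 · 89 = 3293.

89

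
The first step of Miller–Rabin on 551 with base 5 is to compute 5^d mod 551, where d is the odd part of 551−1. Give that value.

294

551 − 1 = 550 = 2^1 · 275, so d = 275.
5^1 ≡ 5 (mod 551)
5^2 ≡ 5^2 = 25 ≡ 25 (mod 551)
5^4 ≡ 25^2 = 625 ≡ 74 (mod 551)
5^8 ≡ 74^2 = 5476 ≡ 517 (mod 551)
5^16 ≡ 517^2 = 267289 ≡ 54 (mod 551)
5^32 ≡ 54^2 = 2916 ≡ 161 (mod 551)
5^64 ≡ 161^2 = 25921 ≡ 24 (mod 551)
5^128 ≡ 24^2 = 576 ≡ 25 (mod 551)
5^256 ≡ 25^2 = 625 ≡ 74 (mod 551)
275 = 256 + 16 + 2 + 1 in binary powers of 2.
So 5^275 ≡ 74 · 54 · 25 · 5 ≡ 294 (mod 551).
Squaring chain: 294; never reaches −1, so base 5 is a Miller–Rabin witness that 551 is composite.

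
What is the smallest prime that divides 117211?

19

117211 is odd.
Digit sum 13, not divisible by 3.
Ends in 1: not divisible by 5.
7: 117211 = 7·16744 + 3
11: 117211 = 11·10655 + 6
13: 117211 = 13·9016 + 3
17: 117211 = 17·6894 + 13
19: 117211 = 19·6169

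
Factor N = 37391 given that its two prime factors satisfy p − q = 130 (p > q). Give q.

139

Since p = q + 130, we have 37391 = q(q + 130), so q² + 130q − 37391 = 0.
Discriminant: 130² + 4·37391 = 16900 + 149564 = 166464; √166464 = 408.
q = (−130 + 408)/2 = 139, and p = q + 130 = 269.
Check: 139 · 269 = 37391.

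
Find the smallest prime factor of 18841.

83

18841 is odd.
Digit sum 22, not divisible by 3.
Ends in 1: not divisible by 5.
7: 18841 = 7·2691 + 4
11: 18841 = 11·1712 + 9
13: 18841 = 13·1449 + 4
17: 18841 = 17·1108 + 5
19: 18841 = 19·991 + 12
23: 18841 = 23·819 + 4
29: 18841 = 29·649 + 20
31: 18841 = 31·607 + 24
37: 18841 = 37·509 + 8
41: 18841 = 41·459 + 22
43: 18841 = 43·438 + 7
47: 18841 = 47·400 + 41
53: 18841 = 53·355 + 26
59: 18841 = 59·319 + 20
61: 18841 = 61·308 + 53
67: 18841 = 67·281 + 14
71: 18841 = 71·265 + 26
73: 18841 = 73·258 + 7
79: 18841 = 79·238 + 39
83: 18841 = 83·227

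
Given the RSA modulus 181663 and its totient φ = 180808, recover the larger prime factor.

467

φ(n) = (p−1)(q−1) = n − (p+q) + 1, so p + q = 181663 − 180808 + 1 = 856.
p and q are the roots of t² − 856t + 181663 = 0.
Discriminant: 856² − 4·181663 = 732736 − 726652 = 6084; √6084 = 78.
q = (856 − 78)/2 = 389, p = (856 + 78)/2 = 467.
Check: 389 · 467 = 181663.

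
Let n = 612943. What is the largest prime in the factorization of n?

612943 = 71 · 8633
8633 = 89 · 97
97 is prime.
So 612943 = 71 · 89 · 97; the largest prime factor is 97.

97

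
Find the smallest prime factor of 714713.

714713 is odd.
Digit sum 23, not divisible by 3.
Ends in 3: not divisible by 5.
7: 714713 = 7·102101 + 6
11: 714713 = 11·64973 + 10
13: 714713 = 13·54977 + 12
17: 714713 = 17·42041 + 16
19: 714713 = 19·37616 + 9
23: 714713 = 23·31074 + 11
29: 714713 = 29·24645 + 8
31: 714713 = 31·23055 + 8
37: 714713 = 37·19316 + 21
41: 714713 = 41·17432 + 1
43: 714713 = 43·16621 + 10
47: 714713 = 47·15206 + 31
53: 714713 = 53·13485 + 8
59: 714713 = 59·12113 + 46
61: 714713 = 61·11716 + 37
67: 714713 = 67·10667 + 24
71: 714713 = 71·10066 + 27
73: 714713 = 73·9790 + 43
79: 714713 = 79·9047

79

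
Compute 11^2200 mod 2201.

1741

11^1 ≡ 11 (mod 2201)
11^2 ≡ 11^2 = 121 ≡ 121 (mod 2201)
11^4 ≡ 121^2 = 14641 ≡ 1435 (mod 2201)
11^8 ≡ 1435^2 = 2059225 ≡ 1290 (mod 2201)
11^16 ≡ 1290^2 = 1664100 ≡ 144 (mod 2201)
11^32 ≡ 144^2 = 20736 ≡ 927 (mod 2201)
11^64 ≡ 927^2 = 859329 ≡ 939 (mod 2201)
11^128 ≡ 939^2 = 881721 ≡ 1321 (mod 2201)
11^256 ≡ 1321^2 = 1745041 ≡ 1849 (mod 2201)
11^512 ≡ 1849^2 = 3418801 ≡ 648 (mod 2201)
11^1024 ≡ 648^2 = 419904 ≡ 1714 (mod 2201)
11^2048 ≡ 1714^2 = 2937796 ≡ 1662 (mod 2201)
2200 = 2048 + 128 + 16 + 8 in binary powers of 2.
So 11^2200 ≡ 1662 · 1321 · 144 · 1290 ≡ 1741 (mod 2201).
Since 1741 ≠ 1, base 11 is a Fermat witness: 2201 is composite.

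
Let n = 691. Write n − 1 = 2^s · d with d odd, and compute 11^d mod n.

690

691 − 1 = 690 = 2^1 · 345, so d = 345.
11^1 ≡ 11 (mod 691)
11^2 ≡ 11^2 = 121 ≡ 121 (mod 691)
11^4 ≡ 121^2 = 14641 ≡ 130 (mod 691)
11^8 ≡ 130^2 = 16900 ≡ 316 (mod 691)
11^16 ≡ 316^2 = 99856 ≡ 352 (mod 691)
11^32 ≡ 352^2 = 123904 ≡ 215 (mod 691)
11^64 ≡ 215^2 = 46225 ≡ 619 (mod 691)
11^128 ≡ 619^2 = 383161 ≡ 347 (mod 691)
11^256 ≡ 347^2 = 120409 ≡ 175 (mod 691)
345 = 256 + 64 + 16 + 8 + 1 in binary powers of 2.
So 11^345 ≡ 175 · 619 · 352 · 316 · 11 ≡ 690 (mod 691).
Since 11^d ≡ 690 (mod 691), base 11 does not prove 691 composite.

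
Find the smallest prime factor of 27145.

5

27145 is odd.
Digit sum 19, not divisible by 3.
Ends in 5: divisible by 5.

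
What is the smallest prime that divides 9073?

43

9073 is odd.
Digit sum 19, not divisible by 3.
Ends in 3: not divisible by 5.
7: 9073 = 7·1296 + 1
11: 9073 = 11·824 + 9
13: 9073 = 13·697 + 12
17: 9073 = 17·533 + 12
19: 9073 = 19·477 + 10
23: 9073 = 23·394 + 11
29: 9073 = 29·312 + 25
31: 9073 = 31·292 + 21
37: 9073 = 37·245 + 8
41: 9073 = 41·221 + 12
43: 9073 = 43·211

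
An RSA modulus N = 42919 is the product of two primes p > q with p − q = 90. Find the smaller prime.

Since p = q + 90, we have 42919 = q(q + 90), so q² + 90q − 42919 = 0.
Discriminant: 90² + 4·42919 = 8100 + 171676 = 179776; √179776 = 424.
q = (−90 + 424)/2 = 167, and p = q + 90 = 257.
Check: 167 · 257 = 42919.

167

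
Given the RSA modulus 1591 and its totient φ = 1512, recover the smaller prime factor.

37

φ(n) = (p−1)(q−1) = n − (p+q) + 1, so p + q = 1591 − 1512 + 1 = 80.
p and q are the roots of t² − 80t + 1591 = 0.
Discriminant: 80² − 4·1591 = 6400 − 6364 = 36; √36 = 6.
q = (80 − 6)/2 = 37, p = (80 + 6)/2 = 43.
Check: 37 · 43 = 1591.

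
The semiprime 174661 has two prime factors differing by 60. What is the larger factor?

Since p = q + 60, we have 174661 = q(q + 60), so q² + 60q − 174661 = 0.
Discriminant: 60² + 4·174661 = 3600 + 698644 = 702244; √702244 = 838.
q = (−60 + 838)/2 = 389, and p = q + 60 = 449.
Check: 389 · 449 = 174661.

449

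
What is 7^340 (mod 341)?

7^1 ≡ 7 (mod 341)
7^2 ≡ 7^2 = 49 ≡ 49 (mod 341)
7^4 ≡ 49^2 = 2401 ≡ 14 (mod 341)
7^8 ≡ 14^2 = 196 ≡ 196 (mod 341)
7^16 ≡ 196^2 = 38416 ≡ 224 (mod 341)
7^32 ≡ 224^2 = 50176 ≡ 49 (mod 341)
7^64 ≡ 49^2 = 2401 ≡ 14 (mod 341)
7^128 ≡ 14^2 = 196 ≡ 196 (mod 341)
7^256 ≡ 196^2 = 38416 ≡ 224 (mod 341)
340 = 256 + 64 + 16 + 4 in binary powers of 2.
So 7^340 ≡ 224 · 14 · 224 · 14 ≡ 56 (mod 341).
Since 56 ≠ 1, base 7 is a Fermat witness: 341 is composite.

56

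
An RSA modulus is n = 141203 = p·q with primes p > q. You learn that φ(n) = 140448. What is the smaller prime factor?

φ(n) = (p−1)(q−1) = n − (p+q) + 1, so p + q = 141203 − 140448 + 1 = 756.
p and q are the roots of t² − 756t + 141203 = 0.
Discriminant: 756² − 4·141203 = 571536 − 564812 = 6724; √6724 = 82.
q = (756 − 82)/2 = 337, p = (756 + 82)/2 = 419.
Check: 337 · 419 = 141203.

337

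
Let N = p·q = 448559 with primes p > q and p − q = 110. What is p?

727

Since p = q + 110, we have 448559 = q(q + 110), so q² + 110q − 448559 = 0.
Discriminant: 110² + 4·448559 = 12100 + 1794236 = 1806336; √1806336 = 1344.
q = (−110 + 1344)/2 = 617, and p = q + 110 = 727.
Check: 617 · 727 = 448559.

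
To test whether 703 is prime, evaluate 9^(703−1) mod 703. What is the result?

1

9^1 ≡ 9 (mod 703)
9^2 ≡ 9^2 = 81 ≡ 81 (mod 703)
9^4 ≡ 81^2 = 6561 ≡ 234 (mod 703)
9^8 ≡ 234^2 = 54756 ≡ 625 (mod 703)
9^16 ≡ 625^2 = 390625 ≡ 460 (mod 703)
9^32 ≡ 460^2 = 211600 ≡ 700 (mod 703)
9^64 ≡ 700^2 = 490000 ≡ 9 (mod 703)
9^128 ≡ 9^2 = 81 ≡ 81 (mod 703)
9^256 ≡ 81^2 = 6561 ≡ 234 (mod 703)
9^512 ≡ 234^2 = 54756 ≡ 625 (mod 703)
702 = 512 + 128 + 32 + 16 + 8 + 4 + 2 in binary powers of 2.
So 9^702 ≡ 625 · 81 · 700 · 460 · 625 · 234 · 81 ≡ 1 (mod 703).
Since the result is 1, base 9 gives no evidence that 703 is composite.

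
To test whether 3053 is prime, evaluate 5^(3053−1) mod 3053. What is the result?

5^1 ≡ 5 (mod 3053)
5^2 ≡ 5^2 = 25 ≡ 25 (mod 3053)
5^4 ≡ 25^2 = 625 ≡ 625 (mod 3053)
5^8 ≡ 625^2 = 390625 ≡ 2894 (mod 3053)
5^16 ≡ 2894^2 = 8375236 ≡ 857 (mod 3053)
5^32 ≡ 857^2 = 734449 ≡ 1729 (mod 3053)
5^64 ≡ 1729^2 = 2989441 ≡ 554 (mod 3053)
5^128 ≡ 554^2 = 306916 ≡ 1616 (mod 3053)
5^256 ≡ 1616^2 = 2611456 ≡ 1141 (mod 3053)
5^512 ≡ 1141^2 = 1301881 ≡ 1303 (mod 3053)
5^1024 ≡ 1303^2 = 1697809 ≡ 341 (mod 3053)
5^2048 ≡ 341^2 = 116281 ≡ 267 (mod 3053)
3052 = 2048 + 512 + 256 + 128 + 64 + 32 + 8 + 4 in binary powers of 2.
So 5^3052 ≡ 267 · 1303 · 1141 · 1616 · 554 · 1729 · 2894 · 625 ≡ 522 (mod 3053).
Since 522 ≠ 1, base 5 is a Fermat witness: 3053 is composite.

522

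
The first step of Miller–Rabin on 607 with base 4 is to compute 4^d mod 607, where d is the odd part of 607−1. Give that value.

607 − 1 = 606 = 2^1 · 303, so d = 303.
4^1 ≡ 4 (mod 607)
4^2 ≡ 4^2 = 16 ≡ 16 (mod 607)
4^4 ≡ 16^2 = 256 ≡ 256 (mod 607)
4^8 ≡ 256^2 = 65536 ≡ 587 (mod 607)
4^16 ≡ 587^2 = 344569 ≡ 400 (mod 607)
4^32 ≡ 400^2 = 160000 ≡ 359 (mod 607)
4^64 ≡ 359^2 = 128881 ≡ 197 (mod 607)
4^128 ≡ 197^2 = 38809 ≡ 568 (mod 607)
4^256 ≡ 568^2 = 322624 ≡ 307 (mod 607)
303 = 256 + 32 + 8 + 4 + 2 + 1 in binary powers of 2.
So 4^303 ≡ 307 · 359 · 587 · 256 · 16 · 4 ≡ 1 (mod 607).
Since 4^d ≡ 1 (mod 607), base 4 does not prove 607 composite.

1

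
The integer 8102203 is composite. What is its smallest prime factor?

8102203 is odd.
Digit sum 16, not divisible by 3.
Ends in 3: not divisible by 5.
7: 8102203 = 7·1157457 + 4
11: 8102203 = 11·736563 + 10
13: 8102203 = 13·623246 + 5
17: 8102203 = 17·476600 + 3
19: 8102203 = 19·426431 + 14
23: 8102203 = 23·352269 + 16
29: 8102203 = 29·279386 + 9
31: 8102203 = 31·261361 + 12
37: 8102203 = 37·218978 + 17
41: 8102203 = 41·197614 + 29
43: 8102203 = 43·188423 + 14
47: 8102203 = 47·172387 + 14
53: 8102203 = 53·152871 + 40
59: 8102203 = 59·137325 + 28
61: 8102203 = 61·132823

61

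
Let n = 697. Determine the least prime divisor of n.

697 is odd.
Digit sum 22, not divisible by 3.
Ends in 7: not divisible by 5.
7: 697 = 7·99 + 4
11: 697 = 11·63 + 4
13: 697 = 13·53 + 8
17: 697 = 17·41

17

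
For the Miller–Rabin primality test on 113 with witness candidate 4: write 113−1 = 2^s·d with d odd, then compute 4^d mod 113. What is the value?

113 − 1 = 112 = 2^4 · 7, so d = 7.
4^1 ≡ 4 (mod 113)
4^2 ≡ 4^2 = 16 ≡ 16 (mod 113)
4^4 ≡ 16^2 = 256 ≡ 30 (mod 113)
7 = 4 + 2 + 1 in binary powers of 2.
So 4^7 ≡ 30 · 16 · 4 ≡ 112 (mod 113).
Since 4^d ≡ 112 (mod 113), base 4 does not prove 113 composite.

112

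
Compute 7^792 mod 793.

7^1 ≡ 7 (mod 793)
7^2 ≡ 7^2 = 49 ≡ 49 (mod 793)
7^4 ≡ 49^2 = 2401 ≡ 22 (mod 793)
7^8 ≡ 22^2 = 484 ≡ 484 (mod 793)
7^16 ≡ 484^2 = 234256 ≡ 321 (mod 793)
7^32 ≡ 321^2 = 103041 ≡ 744 (mod 793)
7^64 ≡ 744^2 = 553536 ≡ 22 (mod 793)
7^128 ≡ 22^2 = 484 ≡ 484 (mod 793)
7^256 ≡ 484^2 = 234256 ≡ 321 (mod 793)
7^512 ≡ 321^2 = 103041 ≡ 744 (mod 793)
792 = 512 + 256 + 16 + 8 in binary powers of 2.
So 7^792 ≡ 744 · 321 · 321 · 484 ≡ 339 (mod 793).
Since 339 ≠ 1, base 7 is a Fermat witness: 793 is composite.

339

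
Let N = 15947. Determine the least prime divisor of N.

37

15947 is odd.
Digit sum 26, not divisible by 3.
Ends in 7: not divisible by 5.
7: 15947 = 7·2278 + 1
11: 15947 = 11·1449 + 8
13: 15947 = 13·1226 + 9
17: 15947 = 17·938 + 1
19: 15947 = 19·839 + 6
23: 15947 = 23·693 + 8
29: 15947 = 29·549 + 26
31: 15947 = 31·514 + 13
37: 15947 = 37·431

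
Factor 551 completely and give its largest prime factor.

551 = 19 · 29
29 is prime.
So 551 = 19 · 29; the largest prime factor is 29.

29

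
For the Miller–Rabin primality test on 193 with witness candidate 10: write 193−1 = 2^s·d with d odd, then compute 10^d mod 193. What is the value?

193 − 1 = 192 = 2^6 · 3, so d = 3.
10^1 ≡ 10 (mod 193)
10^2 ≡ 10^2 = 100 ≡ 100 (mod 193)
3 = 2 + 1 in binary powers of 2.
So 10^3 ≡ 100 · 10 ≡ 35 (mod 193).
Squaring chain: 35 → 67 → 50 → 184 → 81 → 192; reaches −1, so base 10 does not prove 193 composite.

35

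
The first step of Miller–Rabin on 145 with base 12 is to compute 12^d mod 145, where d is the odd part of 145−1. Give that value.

12

145 − 1 = 144 = 2^4 · 9, so d = 9.
12^1 ≡ 12 (mod 145)
12^2 ≡ 12^2 = 144 ≡ 144 (mod 145)
12^4 ≡ 144^2 = 20736 ≡ 1 (mod 145)
12^8 ≡ 1^2 = 1 ≡ 1 (mod 145)
9 = 8 + 1 in binary powers of 2.
So 12^9 ≡ 1 · 12 ≡ 12 (mod 145).
Squaring chain: 12 → 144 → 1 → 1; reaches −1, so base 12 does not prove 145 composite.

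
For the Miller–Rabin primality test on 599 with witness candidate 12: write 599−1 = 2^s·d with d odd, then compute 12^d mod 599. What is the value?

599 − 1 = 598 = 2^1 · 299, so d = 299.
12^1 ≡ 12 (mod 599)
12^2 ≡ 12^2 = 144 ≡ 144 (mod 599)
12^4 ≡ 144^2 = 20736 ≡ 370 (mod 599)
12^8 ≡ 370^2 = 136900 ≡ 328 (mod 599)
12^16 ≡ 328^2 = 107584 ≡ 363 (mod 599)
12^32 ≡ 363^2 = 131769 ≡ 588 (mod 599)
12^64 ≡ 588^2 = 345744 ≡ 121 (mod 599)
12^128 ≡ 121^2 = 14641 ≡ 265 (mod 599)
12^256 ≡ 265^2 = 70225 ≡ 142 (mod 599)
299 = 256 + 32 + 8 + 2 + 1 in binary powers of 2.
So 12^299 ≡ 142 · 588 · 328 · 144 · 12 ≡ 1 (mod 599).
Since 12^d ≡ 1 (mod 599), base 12 does not prove 599 composite.

1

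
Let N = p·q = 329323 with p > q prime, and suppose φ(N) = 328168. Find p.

647

φ(n) = (p−1)(q−1) = n − (p+q) + 1, so p + q = 329323 − 328168 + 1 = 1156.
p and q are the roots of t² − 1156t + 329323 = 0.
Discriminant: 1156² − 4·329323 = 1336336 − 1317292 = 19044; √19044 = 138.
q = (1156 − 138)/2 = 509, p = (1156 + 138)/2 = 647.
Check: 509 · 647 = 329323.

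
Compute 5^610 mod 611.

5^1 ≡ 5 (mod 611)
5^2 ≡ 5^2 = 25 ≡ 25 (mod 611)
5^4 ≡ 25^2 = 625 ≡ 14 (mod 611)
5^8 ≡ 14^2 = 196 ≡ 196 (mod 611)
5^16 ≡ 196^2 = 38416 ≡ 534 (mod 611)
5^32 ≡ 534^2 = 285156 ≡ 430 (mod 611)
5^64 ≡ 430^2 = 184900 ≡ 378 (mod 611)
5^128 ≡ 378^2 = 142884 ≡ 521 (mod 611)
5^256 ≡ 521^2 = 271441 ≡ 157 (mod 611)
5^512 ≡ 157^2 = 24649 ≡ 209 (mod 611)
610 = 512 + 64 + 32 + 2 in binary powers of 2.
So 5^610 ≡ 209 · 378 · 430 · 25 ≡ 441 (mod 611).
Since 441 ≠ 1, base 5 is a Fermat witness: 611 is composite.

441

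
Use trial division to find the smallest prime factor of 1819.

1819 is odd.
Digit sum 19, not divisible by 3.
Ends in 9: not divisible by 5.
7: 1819 = 7·259 + 6
11: 1819 = 11·165 + 4
13: 1819 = 13·139 + 12
17: 1819 = 17·107

17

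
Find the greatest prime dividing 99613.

71

99613 = 23 · 4331
4331 = 61 · 71
71 is prime.
So 99613 = 23 · 61 · 71; the largest prime factor is 71.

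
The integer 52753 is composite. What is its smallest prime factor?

52753 is odd.
Digit sum 22, not divisible by 3.
Ends in 3: not divisible by 5.
7: 52753 = 7·7536 + 1
11: 52753 = 11·4795 + 8
13: 52753 = 13·4057 + 12
17: 52753 = 17·3103 + 2
19: 52753 = 19·2776 + 9
23: 52753 = 23·2293 + 14
29: 52753 = 29·1819 + 2
31: 52753 = 31·1701 + 22
37: 52753 = 37·1425 + 28
41: 52753 = 41·1286 + 27
43: 52753 = 43·1226 + 35
47: 52753 = 47·1122 + 19
53: 52753 = 53·995 + 18
59: 52753 = 59·894 + 7
61: 52753 = 61·864 + 49
67: 52753 = 67·787 + 24
71: 52753 = 71·743

71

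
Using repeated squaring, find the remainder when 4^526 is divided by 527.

407

4^1 ≡ 4 (mod 527)
4^2 ≡ 4^2 = 16 ≡ 16 (mod 527)
4^4 ≡ 16^2 = 256 ≡ 256 (mod 527)
4^8 ≡ 256^2 = 65536 ≡ 188 (mod 527)
4^16 ≡ 188^2 = 35344 ≡ 35 (mod 527)
4^32 ≡ 35^2 = 1225 ≡ 171 (mod 527)
4^64 ≡ 171^2 = 29241 ≡ 256 (mod 527)
4^128 ≡ 256^2 = 65536 ≡ 188 (mod 527)
4^256 ≡ 188^2 = 35344 ≡ 35 (mod 527)
4^512 ≡ 35^2 = 1225 ≡ 171 (mod 527)
526 = 512 + 8 + 4 + 2 in binary powers of 2.
So 4^526 ≡ 171 · 188 · 256 · 16 ≡ 407 (mod 527).
Since 407 ≠ 1, base 4 is a Fermat witness: 527 is composite.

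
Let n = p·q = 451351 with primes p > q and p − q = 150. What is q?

Since p = q + 150, we have 451351 = q(q + 150), so q² + 150q − 451351 = 0.
Discriminant: 150² + 4·451351 = 22500 + 1805404 = 1827904; √1827904 = 1352.
q = (−150 + 1352)/2 = 601, and p = q + 150 = 751.
Check: 601 · 751 = 451351.

601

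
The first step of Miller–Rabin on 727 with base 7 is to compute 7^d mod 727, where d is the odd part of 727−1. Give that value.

727 − 1 = 726 = 2^1 · 363, so d = 363.
7^1 ≡ 7 (mod 727)
7^2 ≡ 7^2 = 49 ≡ 49 (mod 727)
7^4 ≡ 49^2 = 2401 ≡ 220 (mod 727)
7^8 ≡ 220^2 = 48400 ≡ 418 (mod 727)
7^16 ≡ 418^2 = 174724 ≡ 244 (mod 727)
7^32 ≡ 244^2 = 59536 ≡ 649 (mod 727)
7^64 ≡ 649^2 = 421201 ≡ 268 (mod 727)
7^128 ≡ 268^2 = 71824 ≡ 578 (mod 727)
7^256 ≡ 578^2 = 334084 ≡ 391 (mod 727)
363 = 256 + 64 + 32 + 8 + 2 + 1 in binary powers of 2.
So 7^363 ≡ 391 · 268 · 649 · 418 · 49 · 7 ≡ 1 (mod 727).
Since 7^d ≡ 1 (mod 727), base 7 does not prove 727 composite.

1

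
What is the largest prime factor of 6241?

6241 = 79 · 79
79 = 79 · 1
So 6241 = 79^2; the largest prime factor is 79.

79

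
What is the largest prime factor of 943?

943 = 23 · 41
41 is prime.
So 943 = 23 · 41; the largest prime factor is 41.

41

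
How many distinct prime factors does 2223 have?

2223 = 3^2 · 247
247 = 13 · 19
2223 = 3^2 · 13 · 19, which has 3 distinct prime factors.

3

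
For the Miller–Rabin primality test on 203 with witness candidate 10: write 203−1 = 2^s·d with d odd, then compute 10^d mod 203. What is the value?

203 − 1 = 202 = 2^1 · 101, so d = 101.
10^1 ≡ 10 (mod 203)
10^2 ≡ 10^2 = 100 ≡ 100 (mod 203)
10^4 ≡ 100^2 = 10000 ≡ 53 (mod 203)
10^8 ≡ 53^2 = 2809 ≡ 170 (mod 203)
10^16 ≡ 170^2 = 28900 ≡ 74 (mod 203)
10^32 ≡ 74^2 = 5476 ≡ 198 (mod 203)
10^64 ≡ 198^2 = 39204 ≡ 25 (mod 203)
101 = 64 + 32 + 4 + 1 in binary powers of 2.
So 10^101 ≡ 25 · 198 · 53 · 10 ≡ 131 (mod 203).
Squaring chain: 131; never reaches −1, so base 10 is a Miller–Rabin witness that 203 is composite.

131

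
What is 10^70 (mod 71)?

1

10^1 ≡ 10 (mod 71)
10^2 ≡ 10^2 = 100 ≡ 29 (mod 71)
10^4 ≡ 29^2 = 841 ≡ 60 (mod 71)
10^8 ≡ 60^2 = 3600 ≡ 50 (mod 71)
10^16 ≡ 50^2 = 2500 ≡ 15 (mod 71)
10^32 ≡ 15^2 = 225 ≡ 12 (mod 71)
10^64 ≡ 12^2 = 144 ≡ 2 (mod 71)
70 = 64 + 4 + 2 in binary powers of 2.
So 10^70 ≡ 2 · 60 · 29 ≡ 1 (mod 71).
Since the result is 1, base 10 gives no evidence that 71 is composite.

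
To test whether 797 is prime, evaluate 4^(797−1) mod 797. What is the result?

1

4^1 ≡ 4 (mod 797)
4^2 ≡ 4^2 = 16 ≡ 16 (mod 797)
4^4 ≡ 16^2 = 256 ≡ 256 (mod 797)
4^8 ≡ 256^2 = 65536 ≡ 182 (mod 797)
4^16 ≡ 182^2 = 33124 ≡ 447 (mod 797)
4^32 ≡ 447^2 = 199809 ≡ 559 (mod 797)
4^64 ≡ 559^2 = 312481 ≡ 57 (mod 797)
4^128 ≡ 57^2 = 3249 ≡ 61 (mod 797)
4^256 ≡ 61^2 = 3721 ≡ 533 (mod 797)
4^512 ≡ 533^2 = 284089 ≡ 357 (mod 797)
796 = 512 + 256 + 16 + 8 + 4 in binary powers of 2.
So 4^796 ≡ 357 · 533 · 447 · 182 · 256 ≡ 1 (mod 797).
Since the result is 1, base 4 gives no evidence that 797 is composite.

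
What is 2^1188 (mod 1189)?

2^1 ≡ 2 (mod 1189)
2^2 ≡ 2^2 = 4 ≡ 4 (mod 1189)
2^4 ≡ 4^2 = 16 ≡ 16 (mod 1189)
2^8 ≡ 16^2 = 256 ≡ 256 (mod 1189)
2^16 ≡ 256^2 = 65536 ≡ 141 (mod 1189)
2^32 ≡ 141^2 = 19881 ≡ 857 (mod 1189)
2^64 ≡ 857^2 = 734449 ≡ 836 (mod 1189)
2^128 ≡ 836^2 = 698896 ≡ 953 (mod 1189)
2^256 ≡ 953^2 = 908209 ≡ 1002 (mod 1189)
2^512 ≡ 1002^2 = 1004004 ≡ 488 (mod 1189)
2^1024 ≡ 488^2 = 238144 ≡ 344 (mod 1189)
1188 = 1024 + 128 + 32 + 4 in binary powers of 2.
So 2^1188 ≡ 344 · 953 · 857 · 16 ≡ 297 (mod 1189).
Since 297 ≠ 1, base 2 is a Fermat witness: 1189 is composite.

297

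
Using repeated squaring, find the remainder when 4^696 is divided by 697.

324

4^1 ≡ 4 (mod 697)
4^2 ≡ 4^2 = 16 ≡ 16 (mod 697)
4^4 ≡ 16^2 = 256 ≡ 256 (mod 697)
4^8 ≡ 256^2 = 65536 ≡ 18 (mod 697)
4^16 ≡ 18^2 = 324 ≡ 324 (mod 697)
4^32 ≡ 324^2 = 104976 ≡ 426 (mod 697)
4^64 ≡ 426^2 = 181476 ≡ 256 (mod 697)
4^128 ≡ 256^2 = 65536 ≡ 18 (mod 697)
4^256 ≡ 18^2 = 324 ≡ 324 (mod 697)
4^512 ≡ 324^2 = 104976 ≡ 426 (mod 697)
696 = 512 + 128 + 32 + 16 + 8 in binary powers of 2.
So 4^696 ≡ 426 · 18 · 426 · 324 · 18 ≡ 324 (mod 697).
Since 324 ≠ 1, base 4 is a Fermat witness: 697 is composite.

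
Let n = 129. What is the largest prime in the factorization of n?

43

129 = 3 · 43
43 is prime.
So 129 = 3 · 43; the largest prime factor is 43.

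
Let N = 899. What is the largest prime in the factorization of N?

899 = 29 · 31
31 is prime.
So 899 = 29 · 31; the largest prime factor is 31.

31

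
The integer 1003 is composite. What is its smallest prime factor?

17

1003 is odd.
Digit sum 4, not divisible by 3.
Ends in 3: not divisible by 5.
7: 1003 = 7·143 + 2
11: 1003 = 11·91 + 2
13: 1003 = 13·77 + 2
17: 1003 = 17·59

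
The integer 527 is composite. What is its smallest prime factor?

17

527 is odd.
Digit sum 14, not divisible by 3.
Ends in 7: not divisible by 5.
7: 527 = 7·75 + 2
11: 527 = 11·47 + 10
13: 527 = 13·40 + 7
17: 527 = 17·31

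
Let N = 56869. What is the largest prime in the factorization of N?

53

56869 = 29 · 1961
1961 = 37 · 53
53 is prime.
So 56869 = 29 · 37 · 53; the largest prime factor is 53.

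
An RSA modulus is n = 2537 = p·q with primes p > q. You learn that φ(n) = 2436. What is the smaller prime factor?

43

φ(n) = (p−1)(q−1) = n − (p+q) + 1, so p + q = 2537 − 2436 + 1 = 102.
p and q are the roots of t² − 102t + 2537 = 0.
Discriminant: 102² − 4·2537 = 10404 − 10148 = 256; √256 = 16.
q = (102 − 16)/2 = 43, p = (102 + 16)/2 = 59.
Check: 43 · 59 = 2537.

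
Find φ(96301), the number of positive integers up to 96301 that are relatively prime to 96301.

89232

Factor: 96301 = 23 · 53 · 79.
φ(96301) = (23−1) · (53−1) · (79−1) = 22 · 52 · 78 = 89232.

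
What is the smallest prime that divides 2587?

13

2587 is odd.
Digit sum 22, not divisible by 3.
Ends in 7: not divisible by 5.
7: 2587 = 7·369 + 4
11: 2587 = 11·235 + 2
13: 2587 = 13·199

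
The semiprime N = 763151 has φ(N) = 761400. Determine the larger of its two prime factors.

φ(n) = (p−1)(q−1) = n − (p+q) + 1, so p + q = 763151 − 761400 + 1 = 1752.
p and q are the roots of t² − 1752t + 763151 = 0.
Discriminant: 1752² − 4·763151 = 3069504 − 3052604 = 16900; √16900 = 130.
q = (1752 − 130)/2 = 811, p = (1752 + 130)/2 = 941.
Check: 811 · 941 = 763151.

941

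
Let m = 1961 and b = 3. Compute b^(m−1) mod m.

3^1 ≡ 3 (mod 1961)
3^2 ≡ 3^2 = 9 ≡ 9 (mod 1961)
3^4 ≡ 9^2 = 81 ≡ 81 (mod 1961)
3^8 ≡ 81^2 = 6561 ≡ 678 (mod 1961)
3^16 ≡ 678^2 = 459684 ≡ 810 (mod 1961)
3^32 ≡ 810^2 = 656100 ≡ 1126 (mod 1961)
3^64 ≡ 1126^2 = 1267876 ≡ 1070 (mod 1961)
3^128 ≡ 1070^2 = 1144900 ≡ 1637 (mod 1961)
3^256 ≡ 1637^2 = 2679769 ≡ 1043 (mod 1961)
3^512 ≡ 1043^2 = 1087849 ≡ 1455 (mod 1961)
3^1024 ≡ 1455^2 = 2117025 ≡ 1106 (mod 1961)
1960 = 1024 + 512 + 256 + 128 + 32 + 8 in binary powers of 2.
So 3^1960 ≡ 1106 · 1455 · 1043 · 1637 · 1126 · 678 ≡ 1106 (mod 1961).
Since 1106 ≠ 1, base 3 is a Fermat witness: 1961 is composite.

1106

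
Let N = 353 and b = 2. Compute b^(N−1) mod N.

2^1 ≡ 2 (mod 353)
2^2 ≡ 2^2 = 4 ≡ 4 (mod 353)
2^4 ≡ 4^2 = 16 ≡ 16 (mod 353)
2^8 ≡ 16^2 = 256 ≡ 256 (mod 353)
2^16 ≡ 256^2 = 65536 ≡ 231 (mod 353)
2^32 ≡ 231^2 = 53361 ≡ 58 (mod 353)
2^64 ≡ 58^2 = 3364 ≡ 187 (mod 353)
2^128 ≡ 187^2 = 34969 ≡ 22 (mod 353)
2^256 ≡ 22^2 = 484 ≡ 131 (mod 353)
352 = 256 + 64 + 32 in binary powers of 2.
So 2^352 ≡ 131 · 187 · 58 ≡ 1 (mod 353).
Since the result is 1, base 2 gives no evidence that 353 is composite.

1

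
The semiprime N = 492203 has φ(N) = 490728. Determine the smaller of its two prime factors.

509

φ(n) = (p−1)(q−1) = n − (p+q) + 1, so p + q = 492203 − 490728 + 1 = 1476.
p and q are the roots of t² − 1476t + 492203 = 0.
Discriminant: 1476² − 4·492203 = 2178576 − 1968812 = 209764; √209764 = 458.
q = (1476 − 458)/2 = 509, p = (1476 + 458)/2 = 967.
Check: 509 · 967 = 492203.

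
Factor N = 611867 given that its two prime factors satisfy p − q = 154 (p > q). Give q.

709

Since p = q + 154, we have 611867 = q(q + 154), so q² + 154q − 611867 = 0.
Discriminant: 154² + 4·611867 = 23716 + 2447468 = 2471184; √2471184 = 1572.
q = (−154 + 1572)/2 = 709, and p = q + 154 = 863.
Check: 709 · 863 = 611867.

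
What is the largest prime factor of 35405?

97

35405 = 5 · 7081
7081 = 73 · 97
97 is prime.
So 35405 = 5 · 73 · 97; the largest prime factor is 97.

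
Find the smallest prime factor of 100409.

31

100409 is odd.
Digit sum 14, not divisible by 3.
Ends in 9: not divisible by 5.
7: 100409 = 7·14344 + 1
11: 100409 = 11·9128 + 1
13: 100409 = 13·7723 + 10
17: 100409 = 17·5906 + 7
19: 100409 = 19·5284 + 13
23: 100409 = 23·4365 + 14
29: 100409 = 29·3462 + 11
31: 100409 = 31·3239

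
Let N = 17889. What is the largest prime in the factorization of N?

89

17889 = 3 · 5963
5963 = 67 · 89
89 is prime.
So 17889 = 3 · 67 · 89; the largest prime factor is 89.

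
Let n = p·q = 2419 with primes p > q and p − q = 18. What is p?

59

Since p = q + 18, we have 2419 = q(q + 18), so q² + 18q − 2419 = 0.
Discriminant: 18² + 4·2419 = 324 + 9676 = 10000; √10000 = 100.
q = (−18 + 100)/2 = 41, and p = q + 18 = 59.
Check: 41 · 59 = 2419.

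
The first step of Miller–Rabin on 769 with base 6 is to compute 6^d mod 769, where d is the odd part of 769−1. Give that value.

216

769 − 1 = 768 = 2^8 · 3, so d = 3.
6^1 ≡ 6 (mod 769)
6^2 ≡ 6^2 = 36 ≡ 36 (mod 769)
3 = 2 + 1 in binary powers of 2.
So 6^3 ≡ 36 · 6 ≡ 216 (mod 769).
Squaring chain: 216 → 516 → 182 → 57 → 173 → 707 → 768 → 1; reaches −1, so base 6 does not prove 769 composite.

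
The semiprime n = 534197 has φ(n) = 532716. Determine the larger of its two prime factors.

φ(n) = (p−1)(q−1) = n − (p+q) + 1, so p + q = 534197 − 532716 + 1 = 1482.
p and q are the roots of t² − 1482t + 534197 = 0.
Discriminant: 1482² − 4·534197 = 2196324 − 2136788 = 59536; √59536 = 244.
q = (1482 − 244)/2 = 619, p = (1482 + 244)/2 = 863.
Check: 619 · 863 = 534197.

863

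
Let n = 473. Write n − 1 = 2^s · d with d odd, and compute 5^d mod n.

473 − 1 = 472 = 2^3 · 59, so d = 59.
5^1 ≡ 5 (mod 473)
5^2 ≡ 5^2 = 25 ≡ 25 (mod 473)
5^4 ≡ 25^2 = 625 ≡ 152 (mod 473)
5^8 ≡ 152^2 = 23104 ≡ 400 (mod 473)
5^16 ≡ 400^2 = 160000 ≡ 126 (mod 473)
5^32 ≡ 126^2 = 15876 ≡ 267 (mod 473)
59 = 32 + 16 + 8 + 2 + 1 in binary powers of 2.
So 5^59 ≡ 267 · 126 · 400 · 25 · 5 ≡ 372 (mod 473).
Squaring chain: 372 → 268 → 401; never reaches −1, so base 5 is a Miller–Rabin witness that 473 is composite.

372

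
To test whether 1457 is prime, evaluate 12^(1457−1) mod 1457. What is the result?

12^1 ≡ 12 (mod 1457)
12^2 ≡ 12^2 = 144 ≡ 144 (mod 1457)
12^4 ≡ 144^2 = 20736 ≡ 338 (mod 1457)
12^8 ≡ 338^2 = 114244 ≡ 598 (mod 1457)
12^16 ≡ 598^2 = 357604 ≡ 639 (mod 1457)
12^32 ≡ 639^2 = 408321 ≡ 361 (mod 1457)
12^64 ≡ 361^2 = 130321 ≡ 648 (mod 1457)
12^128 ≡ 648^2 = 419904 ≡ 288 (mod 1457)
12^256 ≡ 288^2 = 82944 ≡ 1352 (mod 1457)
12^512 ≡ 1352^2 = 1827904 ≡ 826 (mod 1457)
12^1024 ≡ 826^2 = 682276 ≡ 400 (mod 1457)
1456 = 1024 + 256 + 128 + 32 + 16 in binary powers of 2.
So 12^1456 ≡ 400 · 1352 · 288 · 361 · 639 ≡ 794 (mod 1457).
Since 794 ≠ 1, base 12 is a Fermat witness: 1457 is composite.

794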